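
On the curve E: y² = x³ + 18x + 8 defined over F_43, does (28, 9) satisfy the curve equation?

no

y² = 9² ≡ 38; x³ + 18x + 8 = 22464 ≡ 18 (mod 43). 38 ≠ 18.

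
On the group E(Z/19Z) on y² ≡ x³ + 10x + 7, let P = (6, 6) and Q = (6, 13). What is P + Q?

O

The two points share x = 6 and their y-coordinates satisfy 6 + 13 ≡ 0 (mod 19), so they are inverses. Their sum is 𝒪.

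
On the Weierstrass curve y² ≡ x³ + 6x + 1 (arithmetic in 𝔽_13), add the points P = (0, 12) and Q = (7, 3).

(5, 0)

(0, 12) + (7, 3). λ = (3 - 12)/(7 - 0) ≡ 4/7 mod 13. 7⁻¹ ≡ 2 (mod 13) since 7·2 = 14 ≡ 1, so λ ≡ 8.
  x = λ² - 0 - 7 = 64 - 7 ≡ 5; y = λ·(0 - 5) - 12 ≡ 0. → (5, 0)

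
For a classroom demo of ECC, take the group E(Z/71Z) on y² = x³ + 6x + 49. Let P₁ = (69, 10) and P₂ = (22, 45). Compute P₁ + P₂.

(0, 64)

(69, 10) + (22, 45). λ = (45 - 10)/(22 - 69) ≡ 35/24 mod 71. 24⁻¹ ≡ 3 (mod 71) since 24·3 = 72 ≡ 1, so λ ≡ 34.
  x = λ² - 69 - 22 = 1156 - 91 ≡ 0; y = λ·(69 - 0) - 10 ≡ 64. → (0, 64)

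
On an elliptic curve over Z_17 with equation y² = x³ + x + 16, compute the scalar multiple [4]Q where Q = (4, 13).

(2, 3)

Repeated addition: build up to 4Q.
2Q: tangent at (4, 13): λ = (3·4² + 1)/(2·13) ≡ 15/9. 9⁻¹ ≡ 2 (mod 17), so λ ≡ 15·2 ≡ 13.
  x = λ² - 4 - 4 = 169 - 8 ≡ 8; y = λ·(4 - 8) - 13 ≡ 3. → (8, 3)
3Q: (8, 3) + (4, 13). λ = (13 - 3)/(4 - 8) ≡ 10/13 mod 17. 13⁻¹ ≡ 4 (mod 17), so λ ≡ 6.
  x = λ² - 8 - 4 = 36 - 12 ≡ 7; y = λ·(8 - 7) - 3 ≡ 3. → (7, 3)
4Q: (7, 3) + (4, 13). λ = (13 - 3)/(4 - 7) ≡ 10/14 mod 17. 14⁻¹ ≡ 11 (mod 17), so λ ≡ 8.
  x = λ² - 7 - 4 = 64 - 11 ≡ 2; y = λ·(7 - 2) - 3 ≡ 3. → (2, 3)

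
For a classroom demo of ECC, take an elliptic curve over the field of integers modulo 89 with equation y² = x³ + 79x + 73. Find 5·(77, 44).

(30, 42)

Write P = (77, 44).
Repeated addition: build up to 5P.
2P: tangent at (77, 44): λ = (3·77² + 79)/(2·44) ≡ 66/88. 88⁻¹ ≡ 88 (mod 89) since 88·88 = 7744 ≡ 1, so λ ≡ 66·88 ≡ 23.
  x = λ² - 77 - 77 = 529 - 154 ≡ 19; y = λ·(77 - 19) - 44 ≡ 44. → (19, 44)
3P: (19, 44) + (77, 44). λ = (44 - 44)/(77 - 19) ≡ 0/58 mod 89. 58⁻¹ ≡ 66 (mod 89) since 58·66 = 3828 ≡ 1, so λ ≡ 0.
  x = λ² - 19 - 77 = 0 - 96 ≡ 82; y = λ·(19 - 82) - 44 ≡ 45. → (82, 45)
4P: (82, 45) + (77, 44). λ = (44 - 45)/(77 - 82) ≡ 88/84 mod 89. 84⁻¹ ≡ 71 (mod 89), so λ ≡ 18.
  x = λ² - 82 - 77 = 324 - 159 ≡ 76; y = λ·(82 - 76) - 45 ≡ 63. → (76, 63)
5P: (76, 63) + (77, 44). λ = (44 - 63)/(77 - 76) ≡ 70/1 mod 89. 1⁻¹ ≡ 1 (mod 89), so λ ≡ 70.
  x = λ² - 76 - 77 = 4900 - 153 ≡ 30; y = λ·(76 - 30) - 63 ≡ 42. → (30, 42)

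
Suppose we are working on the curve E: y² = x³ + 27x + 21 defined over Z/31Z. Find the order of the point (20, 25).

2P: tangent at (20, 25): λ = (3·20² + 27)/(2·25) ≡ 18/19. 19⁻¹ ≡ 18 (mod 31), so λ ≡ 18·18 ≡ 14.
  x = λ² - 20 - 20 = 196 - 40 ≡ 1; y = λ·(20 - 1) - 25 ≡ 24. → (1, 24)
3P: (1, 24) + (20, 25). λ = (25 - 24)/(20 - 1) ≡ 1/19 mod 31. 19⁻¹ ≡ 18 (mod 31) since 19·18 = 342 ≡ 1, so λ ≡ 18.
  x = λ² - 1 - 20 = 324 - 21 ≡ 24; y = λ·(1 - 24) - 24 ≡ 27. → (24, 27)
4P: (24, 27) + (20, 25). λ = (25 - 27)/(20 - 24) ≡ 29/27 mod 31. 27⁻¹ ≡ 23 (mod 31), so λ ≡ 16.
  x = λ² - 24 - 20 = 256 - 44 ≡ 26; y = λ·(24 - 26) - 27 ≡ 3. → (26, 3)
5P: (26, 3) + (20, 25). λ = (25 - 3)/(20 - 26) ≡ 22/25 mod 31. 25⁻¹ ≡ 5 (mod 31) since 25·5 = 125 ≡ 1, so λ ≡ 17.
  x = λ² - 26 - 20 = 289 - 46 ≡ 26; y = λ·(26 - 26) - 3 ≡ 28. → (26, 28)
6P: (26, 28) + (20, 25). λ = (25 - 28)/(20 - 26) ≡ 28/25 mod 31. 25⁻¹ ≡ 5 (mod 31) since 25·5 = 125 ≡ 1, so λ ≡ 16.
  x = λ² - 26 - 20 = 256 - 46 ≡ 24; y = λ·(26 - 24) - 28 ≡ 4. → (24, 4)
7P: (24, 4) + (20, 25). λ = (25 - 4)/(20 - 24) ≡ 21/27 mod 31. 27⁻¹ ≡ 23 (mod 31) since 27·23 = 621 ≡ 1, so λ ≡ 18.
  x = λ² - 24 - 20 = 324 - 44 ≡ 1; y = λ·(24 - 1) - 4 ≡ 7. → (1, 7)
8P: (1, 7) + (20, 25). λ = (25 - 7)/(20 - 1) ≡ 18/19 mod 31. 19⁻¹ ≡ 18 (mod 31) since 19·18 = 342 ≡ 1, so λ ≡ 14.
  x = λ² - 1 - 20 = 196 - 21 ≡ 20; y = λ·(1 - 20) - 7 ≡ 6. → (20, 6)
9P: (20, 6) + (20, 25): same x and y₁ ≡ -y₂, so the sum is ∞.
9P = ∞, so the order is 9.

9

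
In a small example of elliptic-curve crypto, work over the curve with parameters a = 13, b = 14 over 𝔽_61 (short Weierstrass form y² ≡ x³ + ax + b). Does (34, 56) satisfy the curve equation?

no

y² = 56² ≡ 25; x³ + 13x + 14 = 39760 ≡ 49 (mod 61). 25 ≠ 49.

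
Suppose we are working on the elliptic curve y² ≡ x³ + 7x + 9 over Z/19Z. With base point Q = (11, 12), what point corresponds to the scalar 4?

Repeated addition: build up to 4Q.
2Q: tangent at (11, 12): λ = (3·11² + 7)/(2·12) ≡ 9/5. 5⁻¹ ≡ 4 (mod 19), so λ ≡ 9·4 ≡ 17.
  x = λ² - 11 - 11 = 289 - 22 ≡ 1; y = λ·(11 - 1) - 12 ≡ 6. → (1, 6)
3Q: (1, 6) + (11, 12). λ = (12 - 6)/(11 - 1) ≡ 6/10 mod 19. 10⁻¹ ≡ 2 (mod 19) since 10·2 = 20 ≡ 1, so λ ≡ 12.
  x = λ² - 1 - 11 = 144 - 12 ≡ 18; y = λ·(1 - 18) - 6 ≡ 18. → (18, 18)
4Q: (18, 18) + (11, 12). λ = (12 - 18)/(11 - 18) ≡ 13/12 mod 19. 12⁻¹ ≡ 8 (mod 19), so λ ≡ 9.
  x = λ² - 18 - 11 = 81 - 29 ≡ 14; y = λ·(18 - 14) - 18 ≡ 18. → (14, 18)

(14, 18)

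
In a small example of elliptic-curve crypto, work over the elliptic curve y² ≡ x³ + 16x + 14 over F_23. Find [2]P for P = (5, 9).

(2, 10)

tangent at (5, 9): λ = (3·5² + 16)/(2·9) ≡ 22/18. 18⁻¹ ≡ 9 (mod 23) since 18·9 = 162 ≡ 1, so λ ≡ 22·9 ≡ 14.
  x = λ² - 5 - 5 = 196 - 10 ≡ 2; y = λ·(5 - 2) - 9 ≡ 10. → (2, 10)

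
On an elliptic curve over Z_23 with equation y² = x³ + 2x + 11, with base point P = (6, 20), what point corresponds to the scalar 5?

Repeated addition: build up to 5P.
2P: tangent at (6, 20): λ = (3·6² + 2)/(2·20) ≡ 18/17. 17⁻¹ ≡ 19 (mod 23) since 17·19 = 323 ≡ 1, so λ ≡ 18·19 ≡ 20.
  x = λ² - 6 - 6 = 400 - 12 ≡ 20; y = λ·(6 - 20) - 20 ≡ 22. → (20, 22)
3P: (20, 22) + (6, 20). λ = (20 - 22)/(6 - 20) ≡ 21/9 mod 23. 9⁻¹ ≡ 18 (mod 23), so λ ≡ 10.
  x = λ² - 20 - 6 = 100 - 26 ≡ 5; y = λ·(20 - 5) - 22 ≡ 13. → (5, 13)
4P: (5, 13) + (6, 20). λ = (20 - 13)/(6 - 5) ≡ 7/1 mod 23. 1⁻¹ ≡ 1 (mod 23), so λ ≡ 7.
  x = λ² - 5 - 6 = 49 - 11 ≡ 15; y = λ·(5 - 15) - 13 ≡ 9. → (15, 9)
5P: (15, 9) + (6, 20). λ = (20 - 9)/(6 - 15) ≡ 11/14 mod 23. 14⁻¹ ≡ 5 (mod 23), so λ ≡ 9.
  x = λ² - 15 - 6 = 81 - 21 ≡ 14; y = λ·(15 - 14) - 9 ≡ 0. → (14, 0)

(14, 0)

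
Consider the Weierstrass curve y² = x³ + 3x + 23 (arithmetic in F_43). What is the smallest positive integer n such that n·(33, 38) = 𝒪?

2P: tangent at (33, 38): λ = (3·33² + 3)/(2·38) ≡ 2/33. 33⁻¹ ≡ 30 (mod 43), so λ ≡ 2·30 ≡ 17.
  x = λ² - 33 - 33 = 289 - 66 ≡ 8; y = λ·(33 - 8) - 38 ≡ 0. → (8, 0)
3P: (8, 0) + (33, 38). λ = (38 - 0)/(33 - 8) ≡ 38/25 mod 43. 25⁻¹ ≡ 31 (mod 43) since 25·31 = 775 ≡ 1, so λ ≡ 17.
  x = λ² - 8 - 33 = 289 - 41 ≡ 33; y = λ·(8 - 33) - 0 ≡ 5. → (33, 5)
4P: (33, 5) + (33, 38): same x and y₁ ≡ -y₂, so the sum is 𝒪.
4P = 𝒪, so the order is 4.

4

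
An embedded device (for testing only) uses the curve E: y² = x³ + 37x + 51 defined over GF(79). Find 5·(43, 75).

Write P = (43, 75).
Repeated addition: build up to 5P.
2P: tangent at (43, 75): λ = (3·43² + 37)/(2·75) ≡ 54/71. 71⁻¹ ≡ 69 (mod 79) since 71·69 = 4899 ≡ 1, so λ ≡ 54·69 ≡ 13.
  x = λ² - 43 - 43 = 169 - 86 ≡ 4; y = λ·(43 - 4) - 75 ≡ 37. → (4, 37)
3P: (4, 37) + (43, 75). λ = (75 - 37)/(43 - 4) ≡ 38/39 mod 79. 39⁻¹ ≡ 77 (mod 79), so λ ≡ 3.
  x = λ² - 4 - 43 = 9 - 47 ≡ 41; y = λ·(4 - 41) - 37 ≡ 10. → (41, 10)
4P: (41, 10) + (43, 75). λ = (75 - 10)/(43 - 41) ≡ 65/2 mod 79. 2⁻¹ ≡ 40 (mod 79), so λ ≡ 72.
  x = λ² - 41 - 43 = 5184 - 84 ≡ 44; y = λ·(41 - 44) - 10 ≡ 11. → (44, 11)
5P: (44, 11) + (43, 75). λ = (75 - 11)/(43 - 44) ≡ 64/78 mod 79. 78⁻¹ ≡ 78 (mod 79), so λ ≡ 15.
  x = λ² - 44 - 43 = 225 - 87 ≡ 59; y = λ·(44 - 59) - 11 ≡ 1. → (59, 1)

(59, 1)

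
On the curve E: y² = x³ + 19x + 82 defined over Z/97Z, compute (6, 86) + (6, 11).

O

The two points share x = 6 and their y-coordinates satisfy 86 + 11 ≡ 0 (mod 97), so they are inverses. Their sum is O.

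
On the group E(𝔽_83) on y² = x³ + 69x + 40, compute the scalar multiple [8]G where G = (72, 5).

(12, 43)

Repeated addition: build up to 8G.
2G: tangent at (72, 5): λ = (3·72² + 69)/(2·5) ≡ 17/10. 10⁻¹ ≡ 25 (mod 83) since 10·25 = 250 ≡ 1, so λ ≡ 17·25 ≡ 10.
  x = λ² - 72 - 72 = 100 - 144 ≡ 39; y = λ·(72 - 39) - 5 ≡ 76. → (39, 76)
3G: (39, 76) + (72, 5). λ = (5 - 76)/(72 - 39) ≡ 12/33 mod 83. 33⁻¹ ≡ 78 (mod 83) since 33·78 = 2574 ≡ 1, so λ ≡ 23.
  x = λ² - 39 - 72 = 529 - 111 ≡ 3; y = λ·(39 - 3) - 76 ≡ 5. → (3, 5)
4G: (3, 5) + (72, 5). λ = (5 - 5)/(72 - 3) ≡ 0/69 mod 83. 69⁻¹ ≡ 77 (mod 83), so λ ≡ 0.
  x = λ² - 3 - 72 = 0 - 75 ≡ 8; y = λ·(3 - 8) - 5 ≡ 78. → (8, 78)
5G: (8, 78) + (72, 5). λ = (5 - 78)/(72 - 8) ≡ 10/64 mod 83. 64⁻¹ ≡ 48 (mod 83) since 64·48 = 3072 ≡ 1, so λ ≡ 65.
  x = λ² - 8 - 72 = 4225 - 80 ≡ 78; y = λ·(8 - 78) - 78 ≡ 20. → (78, 20)
6G: (78, 20) + (72, 5). λ = (5 - 20)/(72 - 78) ≡ 68/77 mod 83. 77⁻¹ ≡ 69 (mod 83), so λ ≡ 44.
  x = λ² - 78 - 72 = 1936 - 150 ≡ 43; y = λ·(78 - 43) - 20 ≡ 26. → (43, 26)
7G: (43, 26) + (72, 5). λ = (5 - 26)/(72 - 43) ≡ 62/29 mod 83. 29⁻¹ ≡ 63 (mod 83), so λ ≡ 5.
  x = λ² - 43 - 72 = 25 - 115 ≡ 76; y = λ·(43 - 76) - 26 ≡ 58. → (76, 58)
8G: (76, 58) + (72, 5). λ = (5 - 58)/(72 - 76) ≡ 30/79 mod 83. 79⁻¹ ≡ 62 (mod 83), so λ ≡ 34.
  x = λ² - 76 - 72 = 1156 - 148 ≡ 12; y = λ·(76 - 12) - 58 ≡ 43. → (12, 43)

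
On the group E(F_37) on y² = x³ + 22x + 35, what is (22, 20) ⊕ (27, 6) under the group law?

(22, 20) + (27, 6). λ = (6 - 20)/(27 - 22) ≡ 23/5 mod 37. 5⁻¹ ≡ 15 (mod 37) since 5·15 = 75 ≡ 1, so λ ≡ 12.
  x = λ² - 22 - 27 = 144 - 49 ≡ 21; y = λ·(22 - 21) - 20 ≡ 29. → (21, 29)

(21, 29)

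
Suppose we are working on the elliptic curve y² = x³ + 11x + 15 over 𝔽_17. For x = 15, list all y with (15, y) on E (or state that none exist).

x³ + 11x + 15 = 3555 ≡ 2 (mod 17).
Square roots of 2 mod 17: 6 and 11 (since 6² = 36 ≡ 2).

6, 11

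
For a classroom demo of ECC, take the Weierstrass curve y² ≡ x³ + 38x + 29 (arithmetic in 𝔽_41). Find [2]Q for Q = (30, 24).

tangent at (30, 24): λ = (3·30² + 38)/(2·24) ≡ 32/7. 7⁻¹ ≡ 6 (mod 41), so λ ≡ 32·6 ≡ 28.
  x = λ² - 30 - 30 = 784 - 60 ≡ 27; y = λ·(30 - 27) - 24 ≡ 19. → (27, 19)

(27, 19)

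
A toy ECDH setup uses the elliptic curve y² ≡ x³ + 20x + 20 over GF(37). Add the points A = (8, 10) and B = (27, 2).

(36, 31)

(8, 10) + (27, 2). λ = (2 - 10)/(27 - 8) ≡ 29/19 mod 37. 19⁻¹ ≡ 2 (mod 37), so λ ≡ 21.
  x = λ² - 8 - 27 = 441 - 35 ≡ 36; y = λ·(8 - 36) - 10 ≡ 31. → (36, 31)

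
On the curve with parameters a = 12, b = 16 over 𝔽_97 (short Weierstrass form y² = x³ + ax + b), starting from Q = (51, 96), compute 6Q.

Repeated addition: build up to 6Q.
2Q: tangent at (51, 96): λ = (3·51² + 12)/(2·96) ≡ 55/95. 95⁻¹ ≡ 48 (mod 97) since 95·48 = 4560 ≡ 1, so λ ≡ 55·48 ≡ 21.
  x = λ² - 51 - 51 = 441 - 102 ≡ 48; y = λ·(51 - 48) - 96 ≡ 64. → (48, 64)
3Q: (48, 64) + (51, 96). λ = (96 - 64)/(51 - 48) ≡ 32/3 mod 97. 3⁻¹ ≡ 65 (mod 97), so λ ≡ 43.
  x = λ² - 48 - 51 = 1849 - 99 ≡ 4; y = λ·(48 - 4) - 64 ≡ 82. → (4, 82)
4Q: (4, 82) + (51, 96). λ = (96 - 82)/(51 - 4) ≡ 14/47 mod 97. 47⁻¹ ≡ 64 (mod 97) since 47·64 = 3008 ≡ 1, so λ ≡ 23.
  x = λ² - 4 - 51 = 529 - 55 ≡ 86; y = λ·(4 - 86) - 82 ≡ 69. → (86, 69)
5Q: (86, 69) + (51, 96). λ = (96 - 69)/(51 - 86) ≡ 27/62 mod 97. 62⁻¹ ≡ 36 (mod 97), so λ ≡ 2.
  x = λ² - 86 - 51 = 4 - 137 ≡ 61; y = λ·(86 - 61) - 69 ≡ 78. → (61, 78)
6Q: (61, 78) + (51, 96). λ = (96 - 78)/(51 - 61) ≡ 18/87 mod 97. 87⁻¹ ≡ 29 (mod 97) since 87·29 = 2523 ≡ 1, so λ ≡ 37.
  x = λ² - 61 - 51 = 1369 - 112 ≡ 93; y = λ·(61 - 93) - 78 ≡ 96. → (93, 96)

(93, 96)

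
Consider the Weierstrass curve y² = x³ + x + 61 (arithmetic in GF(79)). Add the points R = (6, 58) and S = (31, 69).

(36, 71)

(6, 58) + (31, 69). λ = (69 - 58)/(31 - 6) ≡ 11/25 mod 79. 25⁻¹ ≡ 19 (mod 79) since 25·19 = 475 ≡ 1, so λ ≡ 51.
  x = λ² - 6 - 31 = 2601 - 37 ≡ 36; y = λ·(6 - 36) - 58 ≡ 71. → (36, 71)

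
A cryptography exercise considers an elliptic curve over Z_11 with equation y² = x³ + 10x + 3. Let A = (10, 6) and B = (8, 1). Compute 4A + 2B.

First 4A:
Double-and-add on 4 = (100)₂. Start with A = (10, 6) for the leading 1-bit.
double: tangent at (10, 6): λ = (3·10² + 10)/(2·6) ≡ 2/1. 1⁻¹ ≡ 1 (mod 11) since 1·1 = 1 ≡ 1, so λ ≡ 2·1 ≡ 2.
  x = λ² - 10 - 10 = 4 - 20 ≡ 6; y = λ·(10 - 6) - 6 ≡ 2. → (6, 2)
double: tangent at (6, 2): λ = (3·6² + 10)/(2·2) ≡ 8/4. 4⁻¹ ≡ 3 (mod 11), so λ ≡ 8·3 ≡ 2.
  x = λ² - 6 - 6 = 4 - 12 ≡ 3; y = λ·(6 - 3) - 2 ≡ 4. → (3, 4)
4A = (3, 4).
Next 2B:
Repeated addition: build up to 2B.
2B: tangent at (8, 1): λ = (3·8² + 10)/(2·1) ≡ 4/2. 2⁻¹ ≡ 6 (mod 11) since 2·6 = 12 ≡ 1, so λ ≡ 4·6 ≡ 2.
  x = λ² - 8 - 8 = 4 - 16 ≡ 10; y = λ·(8 - 10) - 1 ≡ 6. → (10, 6)
2B = (10, 6).
Finally 4A + 2B:
(3, 4) + (10, 6). λ = (6 - 4)/(10 - 3) ≡ 2/7 mod 11. 7⁻¹ ≡ 8 (mod 11), so λ ≡ 5.
  x = λ² - 3 - 10 = 25 - 13 ≡ 1; y = λ·(3 - 1) - 4 ≡ 6. → (1, 6)

(1, 6)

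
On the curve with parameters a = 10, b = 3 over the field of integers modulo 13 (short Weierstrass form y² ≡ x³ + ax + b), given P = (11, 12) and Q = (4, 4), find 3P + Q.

(8, 6)

First 3P:
Repeated addition: build up to 3P.
2P: tangent at (11, 12): λ = (3·11² + 10)/(2·12) ≡ 9/11. 11⁻¹ ≡ 6 (mod 13) since 11·6 = 66 ≡ 1, so λ ≡ 9·6 ≡ 2.
  x = λ² - 11 - 11 = 4 - 22 ≡ 8; y = λ·(11 - 8) - 12 ≡ 7. → (8, 7)
3P: (8, 7) + (11, 12). λ = (12 - 7)/(11 - 8) ≡ 5/3 mod 13. 3⁻¹ ≡ 9 (mod 13) since 3·9 = 27 ≡ 1, so λ ≡ 6.
  x = λ² - 8 - 11 = 36 - 19 ≡ 4; y = λ·(8 - 4) - 7 ≡ 4. → (4, 4)
3P = (4, 4).
Finally 3P + Q:
tangent at (4, 4): λ = (3·4² + 10)/(2·4) ≡ 6/8. 8⁻¹ ≡ 5 (mod 13), so λ ≡ 6·5 ≡ 4.
  x = λ² - 4 - 4 = 16 - 8 ≡ 8; y = λ·(4 - 8) - 4 ≡ 6. → (8, 6)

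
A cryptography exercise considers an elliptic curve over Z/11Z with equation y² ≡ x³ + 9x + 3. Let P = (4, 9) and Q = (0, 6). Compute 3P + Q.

(10, 2)

First 3P:
Repeated addition: build up to 3P.
2P: tangent at (4, 9): λ = (3·4² + 9)/(2·9) ≡ 2/7. 7⁻¹ ≡ 8 (mod 11), so λ ≡ 2·8 ≡ 5.
  x = λ² - 4 - 4 = 25 - 8 ≡ 6; y = λ·(4 - 6) - 9 ≡ 3. → (6, 3)
3P: (6, 3) + (4, 9). λ = (9 - 3)/(4 - 6) ≡ 6/9 mod 11. 9⁻¹ ≡ 5 (mod 11), so λ ≡ 8.
  x = λ² - 6 - 4 = 64 - 10 ≡ 10; y = λ·(6 - 10) - 3 ≡ 9. → (10, 9)
3P = (10, 9).
Finally 3P + Q:
(10, 9) + (0, 6). λ = (6 - 9)/(0 - 10) ≡ 8/1 mod 11. 1⁻¹ ≡ 1 (mod 11) since 1·1 = 1 ≡ 1, so λ ≡ 8.
  x = λ² - 10 - 0 = 64 - 10 ≡ 10; y = λ·(10 - 10) - 9 ≡ 2. → (10, 2)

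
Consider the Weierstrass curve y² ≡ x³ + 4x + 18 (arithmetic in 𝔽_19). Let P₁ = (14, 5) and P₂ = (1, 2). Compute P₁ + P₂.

(14, 5) + (1, 2). λ = (2 - 5)/(1 - 14) ≡ 16/6 mod 19. 6⁻¹ ≡ 16 (mod 19), so λ ≡ 9.
  x = λ² - 14 - 1 = 81 - 15 ≡ 9; y = λ·(14 - 9) - 5 ≡ 2. → (9, 2)

(9, 2)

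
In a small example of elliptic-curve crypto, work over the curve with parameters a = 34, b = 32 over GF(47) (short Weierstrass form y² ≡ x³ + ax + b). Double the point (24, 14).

tangent at (24, 14): λ = (3·24² + 34)/(2·14) ≡ 23/28. 28⁻¹ ≡ 42 (mod 47) since 28·42 = 1176 ≡ 1, so λ ≡ 23·42 ≡ 26.
  x = λ² - 24 - 24 = 676 - 48 ≡ 17; y = λ·(24 - 17) - 14 ≡ 27. → (17, 27)

(17, 27)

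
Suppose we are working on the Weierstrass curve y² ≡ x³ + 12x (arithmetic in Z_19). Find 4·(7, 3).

Write G = (7, 3).
Repeated addition: build up to 4G.
2G: tangent at (7, 3): λ = (3·7² + 12)/(2·3) ≡ 7/6. 6⁻¹ ≡ 16 (mod 19), so λ ≡ 7·16 ≡ 17.
  x = λ² - 7 - 7 = 289 - 14 ≡ 9; y = λ·(7 - 9) - 3 ≡ 1. → (9, 1)
3G: (9, 1) + (7, 3). λ = (3 - 1)/(7 - 9) ≡ 2/17 mod 19. 17⁻¹ ≡ 9 (mod 19), so λ ≡ 18.
  x = λ² - 9 - 7 = 324 - 16 ≡ 4; y = λ·(9 - 4) - 1 ≡ 13. → (4, 13)
4G: (4, 13) + (7, 3). λ = (3 - 13)/(7 - 4) ≡ 9/3 mod 19. 3⁻¹ ≡ 13 (mod 19) since 3·13 = 39 ≡ 1, so λ ≡ 3.
  x = λ² - 4 - 7 = 9 - 11 ≡ 17; y = λ·(4 - 17) - 13 ≡ 5. → (17, 5)

(17, 5)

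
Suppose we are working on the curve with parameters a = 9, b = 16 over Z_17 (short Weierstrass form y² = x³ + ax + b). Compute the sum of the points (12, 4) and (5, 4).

(12, 4) + (5, 4). λ = (4 - 4)/(5 - 12) ≡ 0/10 mod 17. 10⁻¹ ≡ 12 (mod 17), so λ ≡ 0.
  x = λ² - 12 - 5 = 0 - 17 ≡ 0; y = λ·(12 - 0) - 4 ≡ 13. → (0, 13)

(0, 13)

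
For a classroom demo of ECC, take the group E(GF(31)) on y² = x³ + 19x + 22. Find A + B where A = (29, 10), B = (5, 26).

(25, 8)

(29, 10) + (5, 26). λ = (26 - 10)/(5 - 29) ≡ 16/7 mod 31. 7⁻¹ ≡ 9 (mod 31), so λ ≡ 20.
  x = λ² - 29 - 5 = 400 - 34 ≡ 25; y = λ·(29 - 25) - 10 ≡ 8. → (25, 8)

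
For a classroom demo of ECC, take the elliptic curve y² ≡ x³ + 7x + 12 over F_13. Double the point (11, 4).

(7, 12)

tangent at (11, 4): λ = (3·11² + 7)/(2·4) ≡ 6/8. 8⁻¹ ≡ 5 (mod 13), so λ ≡ 6·5 ≡ 4.
  x = λ² - 11 - 11 = 16 - 22 ≡ 7; y = λ·(11 - 7) - 4 ≡ 12. → (7, 12)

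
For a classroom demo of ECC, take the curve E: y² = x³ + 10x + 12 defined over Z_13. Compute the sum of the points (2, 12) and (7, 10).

(2, 12) + (7, 10). λ = (10 - 12)/(7 - 2) ≡ 11/5 mod 13. 5⁻¹ ≡ 8 (mod 13) since 5·8 = 40 ≡ 1, so λ ≡ 10.
  x = λ² - 2 - 7 = 100 - 9 ≡ 0; y = λ·(2 - 0) - 12 ≡ 8. → (0, 8)

(0, 8)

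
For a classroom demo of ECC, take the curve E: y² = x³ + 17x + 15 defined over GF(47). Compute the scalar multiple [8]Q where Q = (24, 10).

(24, 37)

Double-and-add on 8 = (1000)₂. Start with Q = (24, 10) for the leading 1-bit.
double: tangent at (24, 10): λ = (3·24² + 17)/(2·10) ≡ 6/20. 20⁻¹ ≡ 40 (mod 47), so λ ≡ 6·40 ≡ 5.
  x = λ² - 24 - 24 = 25 - 48 ≡ 24; y = λ·(24 - 24) - 10 ≡ 37. → (24, 37)
double: tangent at (24, 37): λ = (3·24² + 17)/(2·37) ≡ 6/27. 27⁻¹ ≡ 7 (mod 47), so λ ≡ 6·7 ≡ 42.
  x = λ² - 24 - 24 = 1764 - 48 ≡ 24; y = λ·(24 - 24) - 37 ≡ 10. → (24, 10)
double: tangent at (24, 10): λ = (3·24² + 17)/(2·10) ≡ 6/20. 20⁻¹ ≡ 40 (mod 47) since 20·40 = 800 ≡ 1, so λ ≡ 6·40 ≡ 5.
  x = λ² - 24 - 24 = 25 - 48 ≡ 24; y = λ·(24 - 24) - 10 ≡ 37. → (24, 37)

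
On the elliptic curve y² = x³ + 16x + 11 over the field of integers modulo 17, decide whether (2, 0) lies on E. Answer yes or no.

yes

y² = 0² ≡ 0; x³ + 16x + 11 = 51 ≡ 0 (mod 17). 0 = 0.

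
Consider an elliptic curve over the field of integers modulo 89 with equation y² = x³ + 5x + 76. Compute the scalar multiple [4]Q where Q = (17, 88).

(16, 46)

Repeated addition: build up to 4Q.
2Q: tangent at (17, 88): λ = (3·17² + 5)/(2·88) ≡ 71/87. 87⁻¹ ≡ 44 (mod 89), so λ ≡ 71·44 ≡ 9.
  x = λ² - 17 - 17 = 81 - 34 ≡ 47; y = λ·(17 - 47) - 88 ≡ 87. → (47, 87)
3Q: (47, 87) + (17, 88). λ = (88 - 87)/(17 - 47) ≡ 1/59 mod 89. 59⁻¹ ≡ 86 (mod 89), so λ ≡ 86.
  x = λ² - 47 - 17 = 7396 - 64 ≡ 34; y = λ·(47 - 34) - 87 ≡ 52. → (34, 52)
4Q: (34, 52) + (17, 88). λ = (88 - 52)/(17 - 34) ≡ 36/72 mod 89. 72⁻¹ ≡ 68 (mod 89) since 72·68 = 4896 ≡ 1, so λ ≡ 45.
  x = λ² - 34 - 17 = 2025 - 51 ≡ 16; y = λ·(34 - 16) - 52 ≡ 46. → (16, 46)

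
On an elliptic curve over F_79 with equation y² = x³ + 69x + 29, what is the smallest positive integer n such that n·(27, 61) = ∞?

9

2P: tangent at (27, 61): λ = (3·27² + 69)/(2·61) ≡ 44/43. 43⁻¹ ≡ 68 (mod 79), so λ ≡ 44·68 ≡ 69.
  x = λ² - 27 - 27 = 4761 - 54 ≡ 46; y = λ·(27 - 46) - 61 ≡ 50. → (46, 50)
3P: (46, 50) + (27, 61). λ = (61 - 50)/(27 - 46) ≡ 11/60 mod 79. 60⁻¹ ≡ 54 (mod 79), so λ ≡ 41.
  x = λ² - 46 - 27 = 1681 - 73 ≡ 28; y = λ·(46 - 28) - 50 ≡ 56. → (28, 56)
4P: (28, 56) + (27, 61). λ = (61 - 56)/(27 - 28) ≡ 5/78 mod 79. 78⁻¹ ≡ 78 (mod 79) since 78·78 = 6084 ≡ 1, so λ ≡ 74.
  x = λ² - 28 - 27 = 5476 - 55 ≡ 49; y = λ·(28 - 49) - 56 ≡ 49. → (49, 49)
5P: (49, 49) + (27, 61). λ = (61 - 49)/(27 - 49) ≡ 12/57 mod 79. 57⁻¹ ≡ 61 (mod 79), so λ ≡ 21.
  x = λ² - 49 - 27 = 441 - 76 ≡ 49; y = λ·(49 - 49) - 49 ≡ 30. → (49, 30)
6P: (49, 30) + (27, 61). λ = (61 - 30)/(27 - 49) ≡ 31/57 mod 79. 57⁻¹ ≡ 61 (mod 79), so λ ≡ 74.
  x = λ² - 49 - 27 = 5476 - 76 ≡ 28; y = λ·(49 - 28) - 30 ≡ 23. → (28, 23)
7P: (28, 23) + (27, 61). λ = (61 - 23)/(27 - 28) ≡ 38/78 mod 79. 78⁻¹ ≡ 78 (mod 79), so λ ≡ 41.
  x = λ² - 28 - 27 = 1681 - 55 ≡ 46; y = λ·(28 - 46) - 23 ≡ 29. → (46, 29)
8P: (46, 29) + (27, 61). λ = (61 - 29)/(27 - 46) ≡ 32/60 mod 79. 60⁻¹ ≡ 54 (mod 79) since 60·54 = 3240 ≡ 1, so λ ≡ 69.
  x = λ² - 46 - 27 = 4761 - 73 ≡ 27; y = λ·(46 - 27) - 29 ≡ 18. → (27, 18)
9P: (27, 18) + (27, 61): same x and y₁ ≡ -y₂, so the sum is ∞.
9P = ∞, so the order is 9.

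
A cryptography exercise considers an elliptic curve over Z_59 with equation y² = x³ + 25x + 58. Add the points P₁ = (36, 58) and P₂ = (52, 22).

(24, 33)

(36, 58) + (52, 22). λ = (22 - 58)/(52 - 36) ≡ 23/16 mod 59. 16⁻¹ ≡ 48 (mod 59) since 16·48 = 768 ≡ 1, so λ ≡ 42.
  x = λ² - 36 - 52 = 1764 - 88 ≡ 24; y = λ·(36 - 24) - 58 ≡ 33. → (24, 33)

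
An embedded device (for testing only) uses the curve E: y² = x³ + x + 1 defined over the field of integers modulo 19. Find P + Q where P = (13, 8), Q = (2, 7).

(15, 16)

(13, 8) + (2, 7). λ = (7 - 8)/(2 - 13) ≡ 18/8 mod 19. 8⁻¹ ≡ 12 (mod 19), so λ ≡ 7.
  x = λ² - 13 - 2 = 49 - 15 ≡ 15; y = λ·(13 - 15) - 8 ≡ 16. → (15, 16)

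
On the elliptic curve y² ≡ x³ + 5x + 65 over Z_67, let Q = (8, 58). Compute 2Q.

(13, 60)

tangent at (8, 58): λ = (3·8² + 5)/(2·58) ≡ 63/49. 49⁻¹ ≡ 26 (mod 67), so λ ≡ 63·26 ≡ 30.
  x = λ² - 8 - 8 = 900 - 16 ≡ 13; y = λ·(8 - 13) - 58 ≡ 60. → (13, 60)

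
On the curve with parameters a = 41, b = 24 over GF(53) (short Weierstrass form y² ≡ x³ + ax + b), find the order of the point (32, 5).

2P: tangent at (32, 5): λ = (3·32² + 41)/(2·5) ≡ 39/10. 10⁻¹ ≡ 16 (mod 53) since 10·16 = 160 ≡ 1, so λ ≡ 39·16 ≡ 41.
  x = λ² - 32 - 32 = 1681 - 64 ≡ 27; y = λ·(32 - 27) - 5 ≡ 41. → (27, 41)
3P: (27, 41) + (32, 5). λ = (5 - 41)/(32 - 27) ≡ 17/5 mod 53. 5⁻¹ ≡ 32 (mod 53), so λ ≡ 14.
  x = λ² - 27 - 32 = 196 - 59 ≡ 31; y = λ·(27 - 31) - 41 ≡ 9. → (31, 9)
4P: (31, 9) + (32, 5). λ = (5 - 9)/(32 - 31) ≡ 49/1 mod 53. 1⁻¹ ≡ 1 (mod 53) since 1·1 = 1 ≡ 1, so λ ≡ 49.
  x = λ² - 31 - 32 = 2401 - 63 ≡ 6; y = λ·(31 - 6) - 9 ≡ 50. → (6, 50)
5P: (6, 50) + (32, 5). λ = (5 - 50)/(32 - 6) ≡ 8/26 mod 53. 26⁻¹ ≡ 51 (mod 53) since 26·51 = 1326 ≡ 1, so λ ≡ 37.
  x = λ² - 6 - 32 = 1369 - 38 ≡ 6; y = λ·(6 - 6) - 50 ≡ 3. → (6, 3)
6P: (6, 3) + (32, 5). λ = (5 - 3)/(32 - 6) ≡ 2/26 mod 53. 26⁻¹ ≡ 51 (mod 53), so λ ≡ 49.
  x = λ² - 6 - 32 = 2401 - 38 ≡ 31; y = λ·(6 - 31) - 3 ≡ 44. → (31, 44)
7P: (31, 44) + (32, 5). λ = (5 - 44)/(32 - 31) ≡ 14/1 mod 53. 1⁻¹ ≡ 1 (mod 53), so λ ≡ 14.
  x = λ² - 31 - 32 = 196 - 63 ≡ 27; y = λ·(31 - 27) - 44 ≡ 12. → (27, 12)
8P: (27, 12) + (32, 5). λ = (5 - 12)/(32 - 27) ≡ 46/5 mod 53. 5⁻¹ ≡ 32 (mod 53) since 5·32 = 160 ≡ 1, so λ ≡ 41.
  x = λ² - 27 - 32 = 1681 - 59 ≡ 32; y = λ·(27 - 32) - 12 ≡ 48. → (32, 48)
9P: (32, 48) + (32, 5): same x and y₁ ≡ -y₂, so the sum is O.
9P = O, so the order is 9.

9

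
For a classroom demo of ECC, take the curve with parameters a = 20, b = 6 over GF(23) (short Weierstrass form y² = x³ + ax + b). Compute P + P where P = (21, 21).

(22, 10)

tangent at (21, 21): λ = (3·21² + 20)/(2·21) ≡ 9/19. 19⁻¹ ≡ 17 (mod 23) since 19·17 = 323 ≡ 1, so λ ≡ 9·17 ≡ 15.
  x = λ² - 21 - 21 = 225 - 42 ≡ 22; y = λ·(21 - 22) - 21 ≡ 10. → (22, 10)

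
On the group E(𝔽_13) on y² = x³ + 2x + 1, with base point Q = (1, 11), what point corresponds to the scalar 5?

(1, 11)

Double-and-add on 5 = (101)₂. Start with Q = (1, 11) for the leading 1-bit.
double: tangent at (1, 11): λ = (3·1² + 2)/(2·11) ≡ 5/9. 9⁻¹ ≡ 3 (mod 13), so λ ≡ 5·3 ≡ 2.
  x = λ² - 1 - 1 = 4 - 2 ≡ 2; y = λ·(1 - 2) - 11 ≡ 0. → (2, 0)
double: (2, 0) + (2, 0): same x and y₁ ≡ -y₂, so the sum is O.
add Q: O + (1, 11) = (1, 11) (identity).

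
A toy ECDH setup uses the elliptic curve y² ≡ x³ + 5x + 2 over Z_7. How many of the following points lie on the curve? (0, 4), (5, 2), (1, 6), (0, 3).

3

(0, 4): 4² ≡ 2, rhs ≡ 2 → on.
(5, 2): 2² ≡ 4, rhs ≡ 5 → off.
(1, 6): 6² ≡ 1, rhs ≡ 1 → on.
(0, 3): 3² ≡ 2, rhs ≡ 2 → on.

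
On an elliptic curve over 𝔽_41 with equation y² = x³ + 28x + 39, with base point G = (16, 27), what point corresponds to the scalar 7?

Double-and-add on 7 = (111)₂. Start with G = (16, 27) for the leading 1-bit.
double: tangent at (16, 27): λ = (3·16² + 28)/(2·27) ≡ 17/13. 13⁻¹ ≡ 19 (mod 41), so λ ≡ 17·19 ≡ 36.
  x = λ² - 16 - 16 = 1296 - 32 ≡ 34; y = λ·(16 - 34) - 27 ≡ 22. → (34, 22)
add G: (34, 22) + (16, 27). λ = (27 - 22)/(16 - 34) ≡ 5/23 mod 41. 23⁻¹ ≡ 25 (mod 41) since 23·25 = 575 ≡ 1, so λ ≡ 2.
  x = λ² - 34 - 16 = 4 - 50 ≡ 36; y = λ·(34 - 36) - 22 ≡ 15. → (36, 15)
double: tangent at (36, 15): λ = (3·36² + 28)/(2·15) ≡ 21/30. 30⁻¹ ≡ 26 (mod 41), so λ ≡ 21·26 ≡ 13.
  x = λ² - 36 - 36 = 169 - 72 ≡ 15; y = λ·(36 - 15) - 15 ≡ 12. → (15, 12)
add G: (15, 12) + (16, 27). λ = (27 - 12)/(16 - 15) ≡ 15/1 mod 41. 1⁻¹ ≡ 1 (mod 41) since 1·1 = 1 ≡ 1, so λ ≡ 15.
  x = λ² - 15 - 16 = 225 - 31 ≡ 30; y = λ·(15 - 30) - 12 ≡ 9. → (30, 9)

(30, 9)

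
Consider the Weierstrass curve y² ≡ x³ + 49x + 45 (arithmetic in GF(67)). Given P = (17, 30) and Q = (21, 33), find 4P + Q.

First 4P:
Repeated addition: build up to 4P.
2P: tangent at (17, 30): λ = (3·17² + 49)/(2·30) ≡ 45/60. 60⁻¹ ≡ 19 (mod 67) since 60·19 = 1140 ≡ 1, so λ ≡ 45·19 ≡ 51.
  x = λ² - 17 - 17 = 2601 - 34 ≡ 21; y = λ·(17 - 21) - 30 ≡ 34. → (21, 34)
3P: (21, 34) + (17, 30). λ = (30 - 34)/(17 - 21) ≡ 63/63 mod 67. 63⁻¹ ≡ 50 (mod 67), so λ ≡ 1.
  x = λ² - 21 - 17 = 1 - 38 ≡ 30; y = λ·(21 - 30) - 34 ≡ 24. → (30, 24)
4P: (30, 24) + (17, 30). λ = (30 - 24)/(17 - 30) ≡ 6/54 mod 67. 54⁻¹ ≡ 36 (mod 67), so λ ≡ 15.
  x = λ² - 30 - 17 = 225 - 47 ≡ 44; y = λ·(30 - 44) - 24 ≡ 34. → (44, 34)
4P = (44, 34).
Finally 4P + Q:
(44, 34) + (21, 33). λ = (33 - 34)/(21 - 44) ≡ 66/44 mod 67. 44⁻¹ ≡ 32 (mod 67), so λ ≡ 35.
  x = λ² - 44 - 21 = 1225 - 65 ≡ 21; y = λ·(44 - 21) - 34 ≡ 34. → (21, 34)

(21, 34)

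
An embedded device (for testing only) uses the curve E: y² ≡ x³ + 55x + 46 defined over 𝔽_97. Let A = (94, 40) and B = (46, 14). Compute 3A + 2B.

First 3A:
Repeated addition: build up to 3A.
2A: tangent at (94, 40): λ = (3·94² + 55)/(2·40) ≡ 82/80. 80⁻¹ ≡ 57 (mod 97), so λ ≡ 82·57 ≡ 18.
  x = λ² - 94 - 94 = 324 - 188 ≡ 39; y = λ·(94 - 39) - 40 ≡ 77. → (39, 77)
3A: (39, 77) + (94, 40). λ = (40 - 77)/(94 - 39) ≡ 60/55 mod 97. 55⁻¹ ≡ 30 (mod 97) since 55·30 = 1650 ≡ 1, so λ ≡ 54.
  x = λ² - 39 - 94 = 2916 - 133 ≡ 67; y = λ·(39 - 67) - 77 ≡ 60. → (67, 60)
3A = (67, 60).
Next 2B:
Repeated addition: build up to 2B.
2B: tangent at (46, 14): λ = (3·46² + 55)/(2·14) ≡ 1/28. 28⁻¹ ≡ 52 (mod 97), so λ ≡ 1·52 ≡ 52.
  x = λ² - 46 - 46 = 2704 - 92 ≡ 90; y = λ·(46 - 90) - 14 ≡ 26. → (90, 26)
2B = (90, 26).
Finally 3A + 2B:
(67, 60) + (90, 26). λ = (26 - 60)/(90 - 67) ≡ 63/23 mod 97. 23⁻¹ ≡ 38 (mod 97), so λ ≡ 66.
  x = λ² - 67 - 90 = 4356 - 157 ≡ 28; y = λ·(67 - 28) - 60 ≡ 89. → (28, 89)

(28, 89)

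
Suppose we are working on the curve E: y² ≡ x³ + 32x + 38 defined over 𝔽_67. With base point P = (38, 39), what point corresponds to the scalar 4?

Repeated addition: build up to 4P.
2P: tangent at (38, 39): λ = (3·38² + 32)/(2·39) ≡ 9/11. 11⁻¹ ≡ 61 (mod 67), so λ ≡ 9·61 ≡ 13.
  x = λ² - 38 - 38 = 169 - 76 ≡ 26; y = λ·(38 - 26) - 39 ≡ 50. → (26, 50)
3P: (26, 50) + (38, 39). λ = (39 - 50)/(38 - 26) ≡ 56/12 mod 67. 12⁻¹ ≡ 28 (mod 67) since 12·28 = 336 ≡ 1, so λ ≡ 27.
  x = λ² - 26 - 38 = 729 - 64 ≡ 62; y = λ·(26 - 62) - 50 ≡ 50. → (62, 50)
4P: (62, 50) + (38, 39). λ = (39 - 50)/(38 - 62) ≡ 56/43 mod 67. 43⁻¹ ≡ 53 (mod 67), so λ ≡ 20.
  x = λ² - 62 - 38 = 400 - 100 ≡ 32; y = λ·(62 - 32) - 50 ≡ 14. → (32, 14)

(32, 14)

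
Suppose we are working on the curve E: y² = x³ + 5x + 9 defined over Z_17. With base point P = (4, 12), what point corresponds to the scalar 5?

Double-and-add on 5 = (101)₂. Start with P = (4, 12) for the leading 1-bit.
double: tangent at (4, 12): λ = (3·4² + 5)/(2·12) ≡ 2/7. 7⁻¹ ≡ 5 (mod 17) since 7·5 = 35 ≡ 1, so λ ≡ 2·5 ≡ 10.
  x = λ² - 4 - 4 = 100 - 8 ≡ 7; y = λ·(4 - 7) - 12 ≡ 9. → (7, 9)
double: tangent at (7, 9): λ = (3·7² + 5)/(2·9) ≡ 16/1. 1⁻¹ ≡ 1 (mod 17), so λ ≡ 16·1 ≡ 16.
  x = λ² - 7 - 7 = 256 - 14 ≡ 4; y = λ·(7 - 4) - 9 ≡ 5. → (4, 5)
add P: (4, 5) + (4, 12): same x and y₁ ≡ -y₂, so the sum is O.

O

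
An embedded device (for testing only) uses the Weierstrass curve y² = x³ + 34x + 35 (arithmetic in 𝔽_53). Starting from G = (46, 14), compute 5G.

(28, 34)

Double-and-add on 5 = (101)₂. Start with G = (46, 14) for the leading 1-bit.
double: tangent at (46, 14): λ = (3·46² + 34)/(2·14) ≡ 22/28. 28⁻¹ ≡ 36 (mod 53), so λ ≡ 22·36 ≡ 50.
  x = λ² - 46 - 46 = 2500 - 92 ≡ 23; y = λ·(46 - 23) - 14 ≡ 23. → (23, 23)
double: tangent at (23, 23): λ = (3·23² + 34)/(2·23) ≡ 31/46. 46⁻¹ ≡ 15 (mod 53), so λ ≡ 31·15 ≡ 41.
  x = λ² - 23 - 23 = 1681 - 46 ≡ 45; y = λ·(23 - 45) - 23 ≡ 29. → (45, 29)
add G: (45, 29) + (46, 14). λ = (14 - 29)/(46 - 45) ≡ 38/1 mod 53. 1⁻¹ ≡ 1 (mod 53), so λ ≡ 38.
  x = λ² - 45 - 46 = 1444 - 91 ≡ 28; y = λ·(45 - 28) - 29 ≡ 34. → (28, 34)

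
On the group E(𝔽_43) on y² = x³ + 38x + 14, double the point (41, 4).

tangent at (41, 4): λ = (3·41² + 38)/(2·4) ≡ 7/8. 8⁻¹ ≡ 27 (mod 43), so λ ≡ 7·27 ≡ 17.
  x = λ² - 41 - 41 = 289 - 82 ≡ 35; y = λ·(41 - 35) - 4 ≡ 12. → (35, 12)

(35, 12)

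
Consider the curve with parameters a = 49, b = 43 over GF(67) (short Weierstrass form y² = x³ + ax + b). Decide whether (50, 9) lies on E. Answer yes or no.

no

y² = 9² ≡ 14; x³ + 49x + 43 = 127493 ≡ 59 (mod 67). 14 ≠ 59.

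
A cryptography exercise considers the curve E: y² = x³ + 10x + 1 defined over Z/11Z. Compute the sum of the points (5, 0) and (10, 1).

(0, 1)

(5, 0) + (10, 1). λ = (1 - 0)/(10 - 5) ≡ 1/5 mod 11. 5⁻¹ ≡ 9 (mod 11), so λ ≡ 9.
  x = λ² - 5 - 10 = 81 - 15 ≡ 0; y = λ·(5 - 0) - 0 ≡ 1. → (0, 1)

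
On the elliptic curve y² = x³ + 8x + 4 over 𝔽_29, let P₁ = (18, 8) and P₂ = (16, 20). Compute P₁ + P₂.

(2, 12)

(18, 8) + (16, 20). λ = (20 - 8)/(16 - 18) ≡ 12/27 mod 29. 27⁻¹ ≡ 14 (mod 29), so λ ≡ 23.
  x = λ² - 18 - 16 = 529 - 34 ≡ 2; y = λ·(18 - 2) - 8 ≡ 12. → (2, 12)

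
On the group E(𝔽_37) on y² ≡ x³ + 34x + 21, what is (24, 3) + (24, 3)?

tangent at (24, 3): λ = (3·24² + 34)/(2·3) ≡ 23/6. 6⁻¹ ≡ 31 (mod 37), so λ ≡ 23·31 ≡ 10.
  x = λ² - 24 - 24 = 100 - 48 ≡ 15; y = λ·(24 - 15) - 3 ≡ 13. → (15, 13)

(15, 13)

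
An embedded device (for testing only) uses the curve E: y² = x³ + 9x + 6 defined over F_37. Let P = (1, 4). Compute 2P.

(28, 11)

tangent at (1, 4): λ = (3·1² + 9)/(2·4) ≡ 12/8. 8⁻¹ ≡ 14 (mod 37), so λ ≡ 12·14 ≡ 20.
  x = λ² - 1 - 1 = 400 - 2 ≡ 28; y = λ·(1 - 28) - 4 ≡ 11. → (28, 11)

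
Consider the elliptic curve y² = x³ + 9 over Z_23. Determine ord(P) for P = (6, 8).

2P: tangent at (6, 8): λ = (3·6² + 0)/(2·8) ≡ 16/16. 16⁻¹ ≡ 13 (mod 23) since 16·13 = 208 ≡ 1, so λ ≡ 16·13 ≡ 1.
  x = λ² - 6 - 6 = 1 - 12 ≡ 12; y = λ·(6 - 12) - 8 ≡ 9. → (12, 9)
3P: (12, 9) + (6, 8). λ = (8 - 9)/(6 - 12) ≡ 22/17 mod 23. 17⁻¹ ≡ 19 (mod 23) since 17·19 = 323 ≡ 1, so λ ≡ 4.
  x = λ² - 12 - 6 = 16 - 18 ≡ 21; y = λ·(12 - 21) - 9 ≡ 1. → (21, 1)
4P: (21, 1) + (6, 8). λ = (8 - 1)/(6 - 21) ≡ 7/8 mod 23. 8⁻¹ ≡ 3 (mod 23), so λ ≡ 21.
  x = λ² - 21 - 6 = 441 - 27 ≡ 0; y = λ·(21 - 0) - 1 ≡ 3. → (0, 3)
5P: (0, 3) + (6, 8). λ = (8 - 3)/(6 - 0) ≡ 5/6 mod 23. 6⁻¹ ≡ 4 (mod 23) since 6·4 = 24 ≡ 1, so λ ≡ 20.
  x = λ² - 0 - 6 = 400 - 6 ≡ 3; y = λ·(0 - 3) - 3 ≡ 6. → (3, 6)
6P: (3, 6) + (6, 8). λ = (8 - 6)/(6 - 3) ≡ 2/3 mod 23. 3⁻¹ ≡ 8 (mod 23) since 3·8 = 24 ≡ 1, so λ ≡ 16.
  x = λ² - 3 - 6 = 256 - 9 ≡ 17; y = λ·(3 - 17) - 6 ≡ 0. → (17, 0)
7P: (17, 0) + (6, 8). λ = (8 - 0)/(6 - 17) ≡ 8/12 mod 23. 12⁻¹ ≡ 2 (mod 23), so λ ≡ 16.
  x = λ² - 17 - 6 = 256 - 23 ≡ 3; y = λ·(17 - 3) - 0 ≡ 17. → (3, 17)
8P: (3, 17) + (6, 8). λ = (8 - 17)/(6 - 3) ≡ 14/3 mod 23. 3⁻¹ ≡ 8 (mod 23) since 3·8 = 24 ≡ 1, so λ ≡ 20.
  x = λ² - 3 - 6 = 400 - 9 ≡ 0; y = λ·(3 - 0) - 17 ≡ 20. → (0, 20)
9P: (0, 20) + (6, 8). λ = (8 - 20)/(6 - 0) ≡ 11/6 mod 23. 6⁻¹ ≡ 4 (mod 23) since 6·4 = 24 ≡ 1, so λ ≡ 21.
  x = λ² - 0 - 6 = 441 - 6 ≡ 21; y = λ·(0 - 21) - 20 ≡ 22. → (21, 22)
10P: (21, 22) + (6, 8). λ = (8 - 22)/(6 - 21) ≡ 9/8 mod 23. 8⁻¹ ≡ 3 (mod 23), so λ ≡ 4.
  x = λ² - 21 - 6 = 16 - 27 ≡ 12; y = λ·(21 - 12) - 22 ≡ 14. → (12, 14)
11P: (12, 14) + (6, 8). λ = (8 - 14)/(6 - 12) ≡ 17/17 mod 23. 17⁻¹ ≡ 19 (mod 23), so λ ≡ 1.
  x = λ² - 12 - 6 = 1 - 18 ≡ 6; y = λ·(12 - 6) - 14 ≡ 15. → (6, 15)
12P: (6, 15) + (6, 8): same x and y₁ ≡ -y₂, so the sum is the point at infinity.
12P = the point at infinity, so the order is 12.

12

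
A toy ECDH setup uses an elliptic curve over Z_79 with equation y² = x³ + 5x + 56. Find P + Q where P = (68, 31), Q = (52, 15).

(68, 31) + (52, 15). λ = (15 - 31)/(52 - 68) ≡ 63/63 mod 79. 63⁻¹ ≡ 74 (mod 79) since 63·74 = 4662 ≡ 1, so λ ≡ 1.
  x = λ² - 68 - 52 = 1 - 120 ≡ 39; y = λ·(68 - 39) - 31 ≡ 77. → (39, 77)

(39, 77)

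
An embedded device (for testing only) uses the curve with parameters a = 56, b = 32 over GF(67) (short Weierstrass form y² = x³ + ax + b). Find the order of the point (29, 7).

5

2P: tangent at (29, 7): λ = (3·29² + 56)/(2·7) ≡ 33/14. 14⁻¹ ≡ 24 (mod 67), so λ ≡ 33·24 ≡ 55.
  x = λ² - 29 - 29 = 3025 - 58 ≡ 19; y = λ·(29 - 19) - 7 ≡ 7. → (19, 7)
3P: (19, 7) + (29, 7). λ = (7 - 7)/(29 - 19) ≡ 0/10 mod 67. 10⁻¹ ≡ 47 (mod 67) since 10·47 = 470 ≡ 1, so λ ≡ 0.
  x = λ² - 19 - 29 = 0 - 48 ≡ 19; y = λ·(19 - 19) - 7 ≡ 60. → (19, 60)
4P: (19, 60) + (29, 7). λ = (7 - 60)/(29 - 19) ≡ 14/10 mod 67. 10⁻¹ ≡ 47 (mod 67) since 10·47 = 470 ≡ 1, so λ ≡ 55.
  x = λ² - 19 - 29 = 3025 - 48 ≡ 29; y = λ·(19 - 29) - 60 ≡ 60. → (29, 60)
5P: (29, 60) + (29, 7): same x and y₁ ≡ -y₂, so the sum is O.
5P = O, so the order is 5.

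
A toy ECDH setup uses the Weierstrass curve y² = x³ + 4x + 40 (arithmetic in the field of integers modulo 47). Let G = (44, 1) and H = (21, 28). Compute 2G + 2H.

(3, 28)

First 2G:
Repeated addition: build up to 2G.
2G: tangent at (44, 1): λ = (3·44² + 4)/(2·1) ≡ 31/2. 2⁻¹ ≡ 24 (mod 47), so λ ≡ 31·24 ≡ 39.
  x = λ² - 44 - 44 = 1521 - 88 ≡ 23; y = λ·(44 - 23) - 1 ≡ 19. → (23, 19)
2G = (23, 19).
Next 2H:
Repeated addition: build up to 2H.
2H: tangent at (21, 28): λ = (3·21² + 4)/(2·28) ≡ 11/9. 9⁻¹ ≡ 21 (mod 47) since 9·21 = 189 ≡ 1, so λ ≡ 11·21 ≡ 43.
  x = λ² - 21 - 21 = 1849 - 42 ≡ 21; y = λ·(21 - 21) - 28 ≡ 19. → (21, 19)
2H = (21, 19).
Finally 2G + 2H:
(23, 19) + (21, 19). λ = (19 - 19)/(21 - 23) ≡ 0/45 mod 47. 45⁻¹ ≡ 23 (mod 47) since 45·23 = 1035 ≡ 1, so λ ≡ 0.
  x = λ² - 23 - 21 = 0 - 44 ≡ 3; y = λ·(23 - 3) - 19 ≡ 28. → (3, 28)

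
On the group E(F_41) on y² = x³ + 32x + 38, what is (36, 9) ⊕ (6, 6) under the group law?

(15, 30)

(36, 9) + (6, 6). λ = (6 - 9)/(6 - 36) ≡ 38/11 mod 41. 11⁻¹ ≡ 15 (mod 41), so λ ≡ 37.
  x = λ² - 36 - 6 = 1369 - 42 ≡ 15; y = λ·(36 - 15) - 9 ≡ 30. → (15, 30)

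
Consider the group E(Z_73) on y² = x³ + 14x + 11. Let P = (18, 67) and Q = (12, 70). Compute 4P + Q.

(64, 18)

First 4P:
Repeated addition: build up to 4P.
2P: tangent at (18, 67): λ = (3·18² + 14)/(2·67) ≡ 37/61. 61⁻¹ ≡ 6 (mod 73), so λ ≡ 37·6 ≡ 3.
  x = λ² - 18 - 18 = 9 - 36 ≡ 46; y = λ·(18 - 46) - 67 ≡ 68. → (46, 68)
3P: (46, 68) + (18, 67). λ = (67 - 68)/(18 - 46) ≡ 72/45 mod 73. 45⁻¹ ≡ 13 (mod 73) since 45·13 = 585 ≡ 1, so λ ≡ 60.
  x = λ² - 46 - 18 = 3600 - 64 ≡ 32; y = λ·(46 - 32) - 68 ≡ 42. → (32, 42)
4P: (32, 42) + (18, 67). λ = (67 - 42)/(18 - 32) ≡ 25/59 mod 73. 59⁻¹ ≡ 26 (mod 73), so λ ≡ 66.
  x = λ² - 32 - 18 = 4356 - 50 ≡ 72; y = λ·(32 - 72) - 42 ≡ 19. → (72, 19)
4P = (72, 19).
Finally 4P + Q:
(72, 19) + (12, 70). λ = (70 - 19)/(12 - 72) ≡ 51/13 mod 73. 13⁻¹ ≡ 45 (mod 73), so λ ≡ 32.
  x = λ² - 72 - 12 = 1024 - 84 ≡ 64; y = λ·(72 - 64) - 19 ≡ 18. → (64, 18)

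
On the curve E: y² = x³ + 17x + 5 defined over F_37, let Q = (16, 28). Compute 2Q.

(2, 11)

tangent at (16, 28): λ = (3·16² + 17)/(2·28) ≡ 8/19. 19⁻¹ ≡ 2 (mod 37) since 19·2 = 38 ≡ 1, so λ ≡ 8·2 ≡ 16.
  x = λ² - 16 - 16 = 256 - 32 ≡ 2; y = λ·(16 - 2) - 28 ≡ 11. → (2, 11)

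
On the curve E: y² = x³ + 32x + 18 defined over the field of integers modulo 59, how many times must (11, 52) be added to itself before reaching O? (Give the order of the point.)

2P: tangent at (11, 52): λ = (3·11² + 32)/(2·52) ≡ 41/45. 45⁻¹ ≡ 21 (mod 59) since 45·21 = 945 ≡ 1, so λ ≡ 41·21 ≡ 35.
  x = λ² - 11 - 11 = 1225 - 22 ≡ 23; y = λ·(11 - 23) - 52 ≡ 0. → (23, 0)
3P: (23, 0) + (11, 52). λ = (52 - 0)/(11 - 23) ≡ 52/47 mod 59. 47⁻¹ ≡ 54 (mod 59), so λ ≡ 35.
  x = λ² - 23 - 11 = 1225 - 34 ≡ 11; y = λ·(23 - 11) - 0 ≡ 7. → (11, 7)
4P: (11, 7) + (11, 52): same x and y₁ ≡ -y₂, so the sum is O.
4P = O, so the order is 4.

4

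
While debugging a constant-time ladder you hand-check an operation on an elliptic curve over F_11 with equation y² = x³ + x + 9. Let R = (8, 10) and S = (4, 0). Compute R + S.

(8, 10) + (4, 0). λ = (0 - 10)/(4 - 8) ≡ 1/7 mod 11. 7⁻¹ ≡ 8 (mod 11) since 7·8 = 56 ≡ 1, so λ ≡ 8.
  x = λ² - 8 - 4 = 64 - 12 ≡ 8; y = λ·(8 - 8) - 10 ≡ 1. → (8, 1)

(8, 1)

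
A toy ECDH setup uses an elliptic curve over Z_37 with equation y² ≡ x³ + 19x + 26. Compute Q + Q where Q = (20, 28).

tangent at (20, 28): λ = (3·20² + 19)/(2·28) ≡ 35/19. 19⁻¹ ≡ 2 (mod 37), so λ ≡ 35·2 ≡ 33.
  x = λ² - 20 - 20 = 1089 - 40 ≡ 13; y = λ·(20 - 13) - 28 ≡ 18. → (13, 18)

(13, 18)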